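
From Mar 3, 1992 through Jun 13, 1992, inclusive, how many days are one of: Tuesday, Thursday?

30

Mar 3, 1992 is a Tuesday.
From Mar 3, 1992 to Jun 13, 1992 is 103 days inclusive.
103 = 7 × 14 + 5, so there are 14 full weeks plus 5 extra days.
Each full week contributes 2 days from the set (Tue, Thu): 14 × 2 = 28.
The 5 extra days are Tue, Wed, Thu, Fri, Sat — 2 of them qualify.
Total: 28 + 2 = 30.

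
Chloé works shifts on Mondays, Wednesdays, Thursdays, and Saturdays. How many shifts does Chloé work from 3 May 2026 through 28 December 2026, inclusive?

3 May 2026 is a Sunday.
That's 240 days from start to end, counting both.
240 = 7 × 34 + 2, so there are 34 full weeks plus 2 extra days.
Each full week contributes 4 days from the set (Mon, Wed, Thu, Sat): 34 × 4 = 136.
The 2 extra days are Sunday, Monday — 1 of them qualifies.
Total: 136 + 1 = 137.

137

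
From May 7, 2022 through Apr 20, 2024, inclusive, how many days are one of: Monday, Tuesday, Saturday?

307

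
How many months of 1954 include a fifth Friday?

A month has five Fridays exactly when Friday falls within its first (length − 28) days.
Jan: 31 days, starts Fri → 5 of Fri, Sat, Sun ✓
Feb: 28 days, starts Mon → 5 of (none)
Mar: 31 days, starts Mon → 5 of Mon, Tue, Wed
Apr: 30 days, starts Thu → 5 of Thu, Fri ✓
May: 31 days, starts Sat → 5 of Sat, Sun, Mon
Jun: 30 days, starts Tue → 5 of Tue, Wed
Jul: 31 days, starts Thu → 5 of Thu, Fri, Sat ✓
Aug: 31 days, starts Sun → 5 of Sun, Mon, Tue
Sep: 30 days, starts Wed → 5 of Wed, Thu
Oct: 31 days, starts Fri → 5 of Fri, Sat, Sun ✓
Nov: 30 days, starts Mon → 5 of Mon, Tue
Dec: 31 days, starts Wed → 5 of Wed, Thu, Fri ✓
Months with five Fridays: Jan, Apr, Jul, Oct, Dec.

5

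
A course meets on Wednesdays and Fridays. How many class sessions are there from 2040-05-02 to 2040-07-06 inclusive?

2040-05-02 is a Wednesday.
From 2040-05-02 to 2040-07-06 is 66 days inclusive.
66 = 7 × 9 + 3, so there are 9 full weeks plus 3 extra days.
Each full week contributes 2 days from the set (Wed, Fri): 9 × 2 = 18.
The 3 extra days are Wednesday, Thursday, Friday — 2 of them qualify.
Total: 18 + 2 = 20.

20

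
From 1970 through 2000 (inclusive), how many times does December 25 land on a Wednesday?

4

Day of week of December 25 in each year:
1970: Fri, 1971: Sat, 1972: Mon, 1973: Tue, 1974: Wed ✓, 1975: Thu, 1976: Sat, 1977: Sun, 1978: Mon, 1979: Tue, 1980: Thu, 1981: Fri, 1982: Sat, 1983: Sun, 1984: Tue, 1985: Wed ✓, 1986: Thu, 1987: Fri, 1988: Sun, 1989: Mon, 1990: Tue, 1991: Wed ✓, 1992: Fri, 1993: Sat, 1994: Sun, 1995: Mon, 1996: Wed ✓, 1997: Thu, 1998: Fri, 1999: Sat, 2000: Mon
Wednesdays: 1974, 1985, 1991, 1996.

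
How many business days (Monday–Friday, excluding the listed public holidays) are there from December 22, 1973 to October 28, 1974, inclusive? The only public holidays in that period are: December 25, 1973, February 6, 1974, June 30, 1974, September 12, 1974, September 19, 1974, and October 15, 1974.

December 22, 1973 is a Saturday.
The range spans 311 days (inclusive of both endpoints).
311 = 7 × 44 + 3, so there are 44 full weeks plus 3 extra days.
Each full week contributes 5 weekdays (Mon–Fri): 44 × 5 = 220.
The 3 extra days are Sat, Sun, Mon — 1 of them qualifies.
Total: 220 + 1 = 221.
Holidays: December 25, 1973 (Tue); February 6, 1974 (Wed); June 30, 1974 (Sun); September 12, 1974 (Thu); September 19, 1974 (Thu); October 15, 1974 (Tue).
5 of the 6 holidays fall on weekdays; the rest are weekends and were already excluded.
Business days: 221 − 5 = 216.

216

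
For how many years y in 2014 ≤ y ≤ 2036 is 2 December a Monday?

Day of week of December 2 in each year:
2014: Tue, 2015: Wed, 2016: Fri, 2017: Sat, 2018: Sun, 2019: Mon ✓, 2020: Wed, 2021: Thu, 2022: Fri, 2023: Sat, 2024: Mon ✓, 2025: Tue, 2026: Wed, 2027: Thu, 2028: Sat, 2029: Sun, 2030: Mon ✓, 2031: Tue, 2032: Thu, 2033: Fri, 2034: Sat, 2035: Sun, 2036: Tue
Mondays: 2019, 2024, 2030.

3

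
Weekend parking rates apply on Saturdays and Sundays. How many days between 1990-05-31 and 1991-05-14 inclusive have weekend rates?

1990-05-31 is a Thursday.
That's 349 days from start to end, counting both.
349 = 7 × 49 + 6, so there are 49 full weeks plus 6 extra days.
Each full week contributes 2 weekend days (Sat, Sun): 49 × 2 = 98.
The 6 extra days are Thursday, Friday, Saturday, Sunday, Monday, Tuesday — 2 of them qualify.
Total: 98 + 2 = 100.

100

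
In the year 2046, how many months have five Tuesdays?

4

A month has five Tuesdays exactly when Tuesday falls within its first (length − 28) days.
Jan: 31 days, starts Mon → 5 of Mon, Tue, Wed ✓
Feb: 28 days, starts Thu → 5 of (none)
Mar: 31 days, starts Thu → 5 of Thu, Fri, Sat
Apr: 30 days, starts Sun → 5 of Sun, Mon
May: 31 days, starts Tue → 5 of Tue, Wed, Thu ✓
Jun: 30 days, starts Fri → 5 of Fri, Sat
Jul: 31 days, starts Sun → 5 of Sun, Mon, Tue ✓
Aug: 31 days, starts Wed → 5 of Wed, Thu, Fri
Sep: 30 days, starts Sat → 5 of Sat, Sun
Oct: 31 days, starts Mon → 5 of Mon, Tue, Wed ✓
Nov: 30 days, starts Thu → 5 of Thu, Fri
Dec: 31 days, starts Sat → 5 of Sat, Sun, Mon
Months with five Tuesdays: Jan, May, Jul, Oct.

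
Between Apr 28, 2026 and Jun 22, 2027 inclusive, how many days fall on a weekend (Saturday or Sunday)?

120

Apr 28, 2026 is a Tuesday.
That's 421 days from start to end, counting both.
421 = 7 × 60 + 1, so there are 60 full weeks plus 1 extra day.
Each full week contributes 2 weekend days (Sat, Sun): 60 × 2 = 120.
The 1 extra day is Tue — none qualify.
Total: 120 + 0 = 120.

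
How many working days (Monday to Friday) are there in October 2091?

23 weekdays

2091-10-01 is a Monday.
That's 31 days from start to end, counting both.
31 = 7 × 4 + 3, so there are 4 full weeks plus 3 extra days.
Each full week contributes 5 weekdays (Mon–Fri): 4 × 5 = 20.
The 3 extra days are Monday, Tuesday, Wednesday — 3 of them qualify.
Total: 20 + 3 = 23.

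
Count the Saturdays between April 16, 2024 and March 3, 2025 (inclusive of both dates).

April 16, 2024 is a Tuesday.
That's 322 days from start to end, counting both.
322 = 7 × 46, so the span is exactly 46 full weeks.
Each full week contributes one Saturday: 46 so far.

46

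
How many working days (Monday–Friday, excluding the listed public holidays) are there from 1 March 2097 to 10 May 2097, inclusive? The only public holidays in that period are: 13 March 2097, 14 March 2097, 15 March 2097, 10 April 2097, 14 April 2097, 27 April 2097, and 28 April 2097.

47

1 March 2097 is a Friday.
The range spans 71 days (inclusive of both endpoints).
71 = 7 × 10 + 1, so there are 10 full weeks plus 1 extra day.
Each full week contributes 5 weekdays (Mon–Fri): 10 × 5 = 50.
The 1 extra day is Fri — 1 of them qualifies.
Total: 50 + 1 = 51.
Holidays: 13 March 2097 (Wed); 14 March 2097 (Thu); 15 March 2097 (Fri); 10 April 2097 (Wed); 14 April 2097 (Sun); 27 April 2097 (Sat); 28 April 2097 (Sun).
4 of the 7 holidays fall on weekdays; the rest are weekends and were already excluded.
Business days: 51 − 4 = 47.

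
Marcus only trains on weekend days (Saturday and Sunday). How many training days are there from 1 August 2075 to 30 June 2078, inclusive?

1 August 2075 is a Thursday.
That's 1065 days from start to end, counting both.
1065 = 7 × 152 + 1, so there are 152 full weeks plus 1 extra day.
Each full week contributes 2 weekend days (Sat, Sun): 152 × 2 = 304.
The 1 extra day is Thursday — none qualify.
Total: 304 + 0 = 304.

304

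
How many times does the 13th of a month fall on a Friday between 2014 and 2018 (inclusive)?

9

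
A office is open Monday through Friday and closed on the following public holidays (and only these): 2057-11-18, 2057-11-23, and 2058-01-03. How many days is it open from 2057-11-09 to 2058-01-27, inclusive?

2057-11-09 is a Friday.
The range spans 80 days (inclusive of both endpoints).
80 = 7 × 11 + 3, so there are 11 full weeks plus 3 extra days.
Each full week contributes 5 weekdays (Mon–Fri): 11 × 5 = 55.
The 3 extra days are Fri, Sat, Sun — 1 of them qualifies.
Total: 55 + 1 = 56.
Holidays: 2057-11-18 (Sun); 2057-11-23 (Fri); 2058-01-03 (Thu).
2 of the 3 holidays fall on weekdays; the rest are weekends and were already excluded.
Business days: 56 − 2 = 54.

54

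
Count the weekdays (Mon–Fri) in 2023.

1 January 2023 is a Sunday.
The range spans 365 days (inclusive of both endpoints).
365 = 7 × 52 + 1, so there are 52 full weeks plus 1 extra day.
Each full week contributes 5 weekdays (Mon–Fri): 52 × 5 = 260.
The 1 extra day is Sun — none qualify.
Total: 260 + 0 = 260.

260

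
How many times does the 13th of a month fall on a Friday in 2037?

The 13th falls on a Friday when the month's 13th has weekday Fri.
Jan 13 is Tue; Feb 13 is Fri ✓; Mar 13 is Fri ✓; Apr 13 is Mon; May 13 is Wed; Jun 13 is Sat; Jul 13 is Mon; Aug 13 is Thu; Sep 13 is Sun; Oct 13 is Tue; Nov 13 is Fri ✓; Dec 13 is Sun.
Friday the 13ths: Feb, Mar, Nov.

3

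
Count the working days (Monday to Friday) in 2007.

261

Jan 1, 2007 is a Monday.
From Jan 1, 2007 to Dec 31, 2007 is 365 days inclusive.
365 = 7 × 52 + 1, so there are 52 full weeks plus 1 extra day.
Each full week contributes 5 weekdays (Mon–Fri): 52 × 5 = 260.
The 1 extra day is Monday — 1 of them qualifies.
Total: 260 + 1 = 261.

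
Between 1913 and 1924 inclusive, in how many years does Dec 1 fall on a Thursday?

1

Day of week of December 1 in each year:
1913: Mon, 1914: Tue, 1915: Wed, 1916: Fri, 1917: Sat, 1918: Sun, 1919: Mon, 1920: Wed, 1921: Thu ✓, 1922: Fri, 1923: Sat, 1924: Mon
Thursdays: 1921.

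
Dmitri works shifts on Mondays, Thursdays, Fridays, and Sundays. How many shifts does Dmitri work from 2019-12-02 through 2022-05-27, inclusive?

519

2019-12-02 is a Monday.
That's 908 days from start to end, counting both.
908 = 7 × 129 + 5, so there are 129 full weeks plus 5 extra days.
Each full week contributes 4 days from the set (Mon, Thu, Fri, Sun): 129 × 4 = 516.
The 5 extra days are Mon, Tue, Wed, Thu, Fri — 3 of them qualify.
Total: 516 + 3 = 519.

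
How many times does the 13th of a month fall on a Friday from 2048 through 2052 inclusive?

Friday-the-13ths by year:
2048: Mar, Nov
2049: Aug
2050: May
2051: Jan, Oct
2052: Sep, Dec

8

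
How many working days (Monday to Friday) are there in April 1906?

Apr 1, 1906 is a Sunday.
That's 30 days from start to end, counting both.
30 = 7 × 4 + 2, so there are 4 full weeks plus 2 extra days.
Each full week contributes 5 weekdays (Mon–Fri): 4 × 5 = 20.
The 2 extra days are Sunday, Monday — 1 of them qualifies.
Total: 20 + 1 = 21.

21 weekdays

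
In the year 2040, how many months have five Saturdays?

4

A month has five Saturdays exactly when Saturday falls within its first (length − 28) days.
Jan: 31 days, starts Sun → 5 of Sun, Mon, Tue
Feb: 29 days, starts Wed → 5 of Wed
Mar: 31 days, starts Thu → 5 of Thu, Fri, Sat ✓
Apr: 30 days, starts Sun → 5 of Sun, Mon
May: 31 days, starts Tue → 5 of Tue, Wed, Thu
Jun: 30 days, starts Fri → 5 of Fri, Sat ✓
Jul: 31 days, starts Sun → 5 of Sun, Mon, Tue
Aug: 31 days, starts Wed → 5 of Wed, Thu, Fri
Sep: 30 days, starts Sat → 5 of Sat, Sun ✓
Oct: 31 days, starts Mon → 5 of Mon, Tue, Wed
Nov: 30 days, starts Thu → 5 of Thu, Fri
Dec: 31 days, starts Sat → 5 of Sat, Sun, Mon ✓
Months with five Saturdays: Mar, Jun, Sep, Dec.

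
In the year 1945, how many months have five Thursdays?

4

A month has five Thursdays exactly when Thursday falls within its first (length − 28) days.
Jan: 31 days, starts Mon → 5 of Mon, Tue, Wed
Feb: 28 days, starts Thu → 5 of (none)
Mar: 31 days, starts Thu → 5 of Thu, Fri, Sat ✓
Apr: 30 days, starts Sun → 5 of Sun, Mon
May: 31 days, starts Tue → 5 of Tue, Wed, Thu ✓
Jun: 30 days, starts Fri → 5 of Fri, Sat
Jul: 31 days, starts Sun → 5 of Sun, Mon, Tue
Aug: 31 days, starts Wed → 5 of Wed, Thu, Fri ✓
Sep: 30 days, starts Sat → 5 of Sat, Sun
Oct: 31 days, starts Mon → 5 of Mon, Tue, Wed
Nov: 30 days, starts Thu → 5 of Thu, Fri ✓
Dec: 31 days, starts Sat → 5 of Sat, Sun, Mon
Months with five Thursdays: Mar, May, Aug, Nov.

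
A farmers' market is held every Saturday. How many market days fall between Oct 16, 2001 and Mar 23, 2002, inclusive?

Oct 16, 2001 is a Tuesday.
The range spans 159 days (inclusive of both endpoints).
159 = 7 × 22 + 5, so there are 22 full weeks plus 5 extra days.
Each full week contributes one Saturday: 22 so far.
The 5 extra days are Tue, Wed, Thu, Fri, Sat — 1 of them qualifies.
Total: 22 + 1 = 23.

23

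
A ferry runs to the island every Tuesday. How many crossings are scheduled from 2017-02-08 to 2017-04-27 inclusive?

2017-02-08 is a Wednesday.
That's 79 days from start to end, counting both.
79 = 7 × 11 + 2, so there are 11 full weeks plus 2 extra days.
Each full week contributes one Tuesday: 11 so far.
The 2 extra days are Wed, Thu — none qualify.
Total: 11 + 0 = 11.

11 Tuesdays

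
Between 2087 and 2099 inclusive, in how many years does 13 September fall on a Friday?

Day of week of September 13 in each year:
2087: Sat, 2088: Mon, 2089: Tue, 2090: Wed, 2091: Thu, 2092: Sat, 2093: Sun, 2094: Mon, 2095: Tue, 2096: Thu, 2097: Fri ✓, 2098: Sat, 2099: Sun
Fridays: 2097.

1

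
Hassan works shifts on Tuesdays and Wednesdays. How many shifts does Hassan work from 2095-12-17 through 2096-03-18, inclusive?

26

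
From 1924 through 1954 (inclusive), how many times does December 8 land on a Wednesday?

5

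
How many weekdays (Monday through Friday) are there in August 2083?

22 weekdays

1 August 2083 is a Sunday.
From 1 August 2083 to 31 August 2083 is 31 days inclusive.
31 = 7 × 4 + 3, so there are 4 full weeks plus 3 extra days.
Each full week contributes 5 weekdays (Mon–Fri): 4 × 5 = 20.
The 3 extra days are Sun, Mon, Tue — 2 of them qualify.
Total: 20 + 2 = 22.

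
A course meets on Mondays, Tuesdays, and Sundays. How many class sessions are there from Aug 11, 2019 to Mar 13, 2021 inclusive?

249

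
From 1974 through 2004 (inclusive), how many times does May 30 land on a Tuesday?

4

Day of week of May 30 in each year:
1974: Thu, 1975: Fri, 1976: Sun, 1977: Mon, 1978: Tue ✓, 1979: Wed, 1980: Fri, 1981: Sat, 1982: Sun, 1983: Mon, 1984: Wed, 1985: Thu, 1986: Fri, 1987: Sat, 1988: Mon, 1989: Tue ✓, 1990: Wed, 1991: Thu, 1992: Sat, 1993: Sun, 1994: Mon, 1995: Tue ✓, 1996: Thu, 1997: Fri, 1998: Sat, 1999: Sun, 2000: Tue ✓, 2001: Wed, 2002: Thu, 2003: Fri, 2004: Sun
Tuesdays: 1978, 1989, 1995, 2000.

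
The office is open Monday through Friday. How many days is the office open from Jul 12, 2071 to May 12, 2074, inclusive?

740 weekdays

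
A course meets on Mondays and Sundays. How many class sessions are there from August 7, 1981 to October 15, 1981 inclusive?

20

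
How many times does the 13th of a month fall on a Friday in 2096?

The 13th falls on a Friday when the month's 13th has weekday Fri.
Jan 13 is Fri ✓; Feb 13 is Mon; Mar 13 is Tue; Apr 13 is Fri ✓; May 13 is Sun; Jun 13 is Wed; Jul 13 is Fri ✓; Aug 13 is Mon; Sep 13 is Thu; Oct 13 is Sat; Nov 13 is Tue; Dec 13 is Thu.
Friday the 13ths: Jan, Apr, Jul.

3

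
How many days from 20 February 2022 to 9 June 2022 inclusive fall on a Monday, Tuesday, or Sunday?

20 February 2022 is a Sunday.
That's 110 days from start to end, counting both.
110 = 7 × 15 + 5, so there are 15 full weeks plus 5 extra days.
Each full week contributes 3 days from the set (Mon, Tue, Sun): 15 × 3 = 45.
The 5 extra days are Sun, Mon, Tue, Wed, Thu — 3 of them qualify.
Total: 45 + 3 = 48.

48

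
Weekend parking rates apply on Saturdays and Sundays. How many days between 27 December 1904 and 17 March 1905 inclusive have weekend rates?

22

27 December 1904 is a Tuesday.
The range spans 81 days (inclusive of both endpoints).
81 = 7 × 11 + 4, so there are 11 full weeks plus 4 extra days.
Each full week contributes 2 weekend days (Sat, Sun): 11 × 2 = 22.
The 4 extra days are Tue, Wed, Thu, Fri — none qualify.
Total: 22 + 0 = 22.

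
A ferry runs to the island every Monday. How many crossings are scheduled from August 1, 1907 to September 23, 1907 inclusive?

August 1, 1907 is a Thursday.
That's 54 days from start to end, counting both.
54 = 7 × 7 + 5, so there are 7 full weeks plus 5 extra days.
Each full week contributes one Monday: 7 so far.
The 5 extra days are Thu, Fri, Sat, Sun, Mon — 1 of them qualifies.
Total: 7 + 1 = 8.

8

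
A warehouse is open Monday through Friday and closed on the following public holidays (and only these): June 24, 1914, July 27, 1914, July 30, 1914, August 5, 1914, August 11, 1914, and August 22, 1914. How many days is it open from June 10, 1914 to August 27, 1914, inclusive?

52 working days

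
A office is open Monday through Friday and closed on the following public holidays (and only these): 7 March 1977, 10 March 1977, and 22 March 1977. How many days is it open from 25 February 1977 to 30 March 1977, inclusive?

25 February 1977 is a Friday.
The range spans 34 days (inclusive of both endpoints).
34 = 7 × 4 + 6, so there are 4 full weeks plus 6 extra days.
Each full week contributes 5 weekdays (Mon–Fri): 4 × 5 = 20.
The 6 extra days are Friday, Saturday, Sunday, Monday, Tuesday, Wednesday — 4 of them qualify.
Total: 20 + 4 = 24.
Holidays: 7 March 1977 (Mon); 10 March 1977 (Thu); 22 March 1977 (Tue).
All 3 holidays fall on weekdays, so subtract 3.
Business days: 24 − 3 = 21.

21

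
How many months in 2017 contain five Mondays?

A month has five Mondays exactly when Monday falls within its first (length − 28) days.
Jan: 31 days, starts Sun → 5 of Sun, Mon, Tue ✓
Feb: 28 days, starts Wed → 5 of (none)
Mar: 31 days, starts Wed → 5 of Wed, Thu, Fri
Apr: 30 days, starts Sat → 5 of Sat, Sun
May: 31 days, starts Mon → 5 of Mon, Tue, Wed ✓
Jun: 30 days, starts Thu → 5 of Thu, Fri
Jul: 31 days, starts Sat → 5 of Sat, Sun, Mon ✓
Aug: 31 days, starts Tue → 5 of Tue, Wed, Thu
Sep: 30 days, starts Fri → 5 of Fri, Sat
Oct: 31 days, starts Sun → 5 of Sun, Mon, Tue ✓
Nov: 30 days, starts Wed → 5 of Wed, Thu
Dec: 31 days, starts Fri → 5 of Fri, Sat, Sun
Months with five Mondays: Jan, May, Jul, Oct.

4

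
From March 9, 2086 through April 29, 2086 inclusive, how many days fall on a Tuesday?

7

March 9, 2086 is a Saturday.
From March 9, 2086 to April 29, 2086 is 52 days inclusive.
52 = 7 × 7 + 3, so there are 7 full weeks plus 3 extra days.
Each full week contributes one Tuesday: 7 so far.
The 3 extra days are Saturday, Sunday, Monday — none qualify.
Total: 7 + 0 = 7.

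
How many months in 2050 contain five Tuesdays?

A month has five Tuesdays exactly when Tuesday falls within its first (length − 28) days.
Jan: 31 days, starts Sat → 5 of Sat, Sun, Mon
Feb: 28 days, starts Tue → 5 of (none)
Mar: 31 days, starts Tue → 5 of Tue, Wed, Thu ✓
Apr: 30 days, starts Fri → 5 of Fri, Sat
May: 31 days, starts Sun → 5 of Sun, Mon, Tue ✓
Jun: 30 days, starts Wed → 5 of Wed, Thu
Jul: 31 days, starts Fri → 5 of Fri, Sat, Sun
Aug: 31 days, starts Mon → 5 of Mon, Tue, Wed ✓
Sep: 30 days, starts Thu → 5 of Thu, Fri
Oct: 31 days, starts Sat → 5 of Sat, Sun, Mon
Nov: 30 days, starts Tue → 5 of Tue, Wed ✓
Dec: 31 days, starts Thu → 5 of Thu, Fri, Sat
Months with five Tuesdays: Mar, May, Aug, Nov.

4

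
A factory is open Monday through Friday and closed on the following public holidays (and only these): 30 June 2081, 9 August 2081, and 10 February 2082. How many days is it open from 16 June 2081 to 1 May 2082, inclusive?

228 working days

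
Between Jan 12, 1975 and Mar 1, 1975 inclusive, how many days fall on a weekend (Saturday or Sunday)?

14

Jan 12, 1975 is a Sunday.
From Jan 12, 1975 to Mar 1, 1975 is 49 days inclusive.
49 = 7 × 7, so the span is exactly 7 full weeks.
Each full week contributes 2 weekend days (Sat, Sun): 7 × 2 = 14.
Total: 14.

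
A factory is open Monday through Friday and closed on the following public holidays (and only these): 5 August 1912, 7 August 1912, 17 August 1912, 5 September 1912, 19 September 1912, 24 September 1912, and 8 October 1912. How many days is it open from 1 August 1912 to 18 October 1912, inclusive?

51

1 August 1912 is a Thursday.
That's 79 days from start to end, counting both.
79 = 7 × 11 + 2, so there are 11 full weeks plus 2 extra days.
Each full week contributes 5 weekdays (Mon–Fri): 11 × 5 = 55.
The 2 extra days are Thursday, Friday — 2 of them qualify.
Total: 55 + 2 = 57.
Holidays: 5 August 1912 (Mon); 7 August 1912 (Wed); 17 August 1912 (Sat); 5 September 1912 (Thu); 19 September 1912 (Thu); 24 September 1912 (Tue); 8 October 1912 (Tue).
6 of the 7 holidays fall on weekdays; the rest are weekends and were already excluded.
Business days: 57 − 6 = 51.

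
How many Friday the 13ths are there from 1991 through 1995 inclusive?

8

Friday-the-13ths by year:
1991: Sep, Dec
1992: Mar, Nov
1993: Aug
1994: May
1995: Jan, Oct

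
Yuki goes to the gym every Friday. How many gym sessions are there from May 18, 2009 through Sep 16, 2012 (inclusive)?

May 18, 2009 is a Monday.
From May 18, 2009 to Sep 16, 2012 is 1218 days inclusive.
1218 = 7 × 174, so the span is exactly 174 full weeks.
Each full week contributes one Friday: 174 so far.

174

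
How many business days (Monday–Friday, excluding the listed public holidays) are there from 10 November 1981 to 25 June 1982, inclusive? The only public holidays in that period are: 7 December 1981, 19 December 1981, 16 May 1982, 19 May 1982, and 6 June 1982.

10 November 1981 is a Tuesday.
The range spans 228 days (inclusive of both endpoints).
228 = 7 × 32 + 4, so there are 32 full weeks plus 4 extra days.
Each full week contributes 5 weekdays (Mon–Fri): 32 × 5 = 160.
The 4 extra days are Tue, Wed, Thu, Fri — 4 of them qualify.
Total: 160 + 4 = 164.
Holidays: 7 December 1981 (Mon); 19 December 1981 (Sat); 16 May 1982 (Sun); 19 May 1982 (Wed); 6 June 1982 (Sun).
2 of the 5 holidays fall on weekdays; the rest are weekends and were already excluded.
Business days: 164 − 2 = 162.

162 business days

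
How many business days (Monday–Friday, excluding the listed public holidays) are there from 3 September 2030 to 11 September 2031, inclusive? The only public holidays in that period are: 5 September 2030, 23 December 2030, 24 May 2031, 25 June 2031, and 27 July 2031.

265

3 September 2030 is a Tuesday.
From 3 September 2030 to 11 September 2031 is 374 days inclusive.
374 = 7 × 53 + 3, so there are 53 full weeks plus 3 extra days.
Each full week contributes 5 weekdays (Mon–Fri): 53 × 5 = 265.
The 3 extra days are Tuesday, Wednesday, Thursday — 3 of them qualify.
Total: 265 + 3 = 268.
Holidays: 5 September 2030 (Thu); 23 December 2030 (Mon); 24 May 2031 (Sat); 25 June 2031 (Wed); 27 July 2031 (Sun).
3 of the 5 holidays fall on weekdays; the rest are weekends and were already excluded.
Business days: 268 − 3 = 265.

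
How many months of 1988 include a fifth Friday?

A month has five Fridays exactly when Friday falls within its first (length − 28) days.
Jan: 31 days, starts Fri → 5 of Fri, Sat, Sun ✓
Feb: 29 days, starts Mon → 5 of Mon
Mar: 31 days, starts Tue → 5 of Tue, Wed, Thu
Apr: 30 days, starts Fri → 5 of Fri, Sat ✓
May: 31 days, starts Sun → 5 of Sun, Mon, Tue
Jun: 30 days, starts Wed → 5 of Wed, Thu
Jul: 31 days, starts Fri → 5 of Fri, Sat, Sun ✓
Aug: 31 days, starts Mon → 5 of Mon, Tue, Wed
Sep: 30 days, starts Thu → 5 of Thu, Fri ✓
Oct: 31 days, starts Sat → 5 of Sat, Sun, Mon
Nov: 30 days, starts Tue → 5 of Tue, Wed
Dec: 31 days, starts Thu → 5 of Thu, Fri, Sat ✓
Months with five Fridays: Jan, Apr, Jul, Sep, Dec.

5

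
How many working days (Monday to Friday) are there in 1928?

261

1 January 1928 is a Sunday.
From 1 January 1928 to 31 December 1928 is 366 days inclusive.
366 = 7 × 52 + 2, so there are 52 full weeks plus 2 extra days.
Each full week contributes 5 weekdays (Mon–Fri): 52 × 5 = 260.
The 2 extra days are Sun, Mon — 1 of them qualifies.
Total: 260 + 1 = 261.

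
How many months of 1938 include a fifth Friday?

4

A month has five Fridays exactly when Friday falls within its first (length − 28) days.
Jan: 31 days, starts Sat → 5 of Sat, Sun, Mon
Feb: 28 days, starts Tue → 5 of (none)
Mar: 31 days, starts Tue → 5 of Tue, Wed, Thu
Apr: 30 days, starts Fri → 5 of Fri, Sat ✓
May: 31 days, starts Sun → 5 of Sun, Mon, Tue
Jun: 30 days, starts Wed → 5 of Wed, Thu
Jul: 31 days, starts Fri → 5 of Fri, Sat, Sun ✓
Aug: 31 days, starts Mon → 5 of Mon, Tue, Wed
Sep: 30 days, starts Thu → 5 of Thu, Fri ✓
Oct: 31 days, starts Sat → 5 of Sat, Sun, Mon
Nov: 30 days, starts Tue → 5 of Tue, Wed
Dec: 31 days, starts Thu → 5 of Thu, Fri, Sat ✓
Months with five Fridays: Apr, Jul, Sep, Dec.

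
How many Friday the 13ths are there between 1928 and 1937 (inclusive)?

19

Friday-the-13ths by year:
1928: Jan, Apr, Jul
1929: Sep, Dec
1930: Jun
1931: Feb, Mar, Nov
1932: May
1933: Jan, Oct
1934: Apr, Jul
1935: Sep, Dec
1936: Mar, Nov
1937: Aug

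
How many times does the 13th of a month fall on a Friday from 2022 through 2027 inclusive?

10

Friday-the-13ths by year:
2022: May
2023: Jan, Oct
2024: Sep, Dec
2025: Jun
2026: Feb, Mar, Nov
2027: Aug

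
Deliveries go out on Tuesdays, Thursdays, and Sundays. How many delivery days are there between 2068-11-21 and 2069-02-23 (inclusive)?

40

2068-11-21 is a Wednesday.
From 2068-11-21 to 2069-02-23 is 95 days inclusive.
95 = 7 × 13 + 4, so there are 13 full weeks plus 4 extra days.
Each full week contributes 3 days from the set (Tue, Thu, Sun): 13 × 3 = 39.
The 4 extra days are Wednesday, Thursday, Friday, Saturday — 1 of them qualifies.
Total: 39 + 1 = 40.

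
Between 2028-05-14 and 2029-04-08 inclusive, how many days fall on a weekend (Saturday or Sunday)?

95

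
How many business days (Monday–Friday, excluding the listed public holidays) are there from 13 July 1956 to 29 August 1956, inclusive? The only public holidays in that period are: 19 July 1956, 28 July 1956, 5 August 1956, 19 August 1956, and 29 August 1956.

32 business days

13 July 1956 is a Friday.
From 13 July 1956 to 29 August 1956 is 48 days inclusive.
48 = 7 × 6 + 6, so there are 6 full weeks plus 6 extra days.
Each full week contributes 5 weekdays (Mon–Fri): 6 × 5 = 30.
The 6 extra days are Fri, Sat, Sun, Mon, Tue, Wed — 4 of them qualify.
Total: 30 + 4 = 34.
Holidays: 19 July 1956 (Thu); 28 July 1956 (Sat); 5 August 1956 (Sun); 19 August 1956 (Sun); 29 August 1956 (Wed).
2 of the 5 holidays fall on weekdays; the rest are weekends and were already excluded.
Business days: 34 − 2 = 32.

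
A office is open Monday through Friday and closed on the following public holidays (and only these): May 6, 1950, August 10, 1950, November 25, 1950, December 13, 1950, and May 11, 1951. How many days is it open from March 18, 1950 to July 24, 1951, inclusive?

March 18, 1950 is a Saturday.
That's 494 days from start to end, counting both.
494 = 7 × 70 + 4, so there are 70 full weeks plus 4 extra days.
Each full week contributes 5 weekdays (Mon–Fri): 70 × 5 = 350.
The 4 extra days are Sat, Sun, Mon, Tue — 2 of them qualify.
Total: 350 + 2 = 352.
Holidays: May 6, 1950 (Sat); August 10, 1950 (Thu); November 25, 1950 (Sat); December 13, 1950 (Wed); May 11, 1951 (Fri).
3 of the 5 holidays fall on weekdays; the rest are weekends and were already excluded.
Business days: 352 − 3 = 349.

349 working days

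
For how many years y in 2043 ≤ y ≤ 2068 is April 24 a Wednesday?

3

Day of week of April 24 in each year:
2043: Fri, 2044: Sun, 2045: Mon, 2046: Tue, 2047: Wed ✓, 2048: Fri, 2049: Sat, 2050: Sun, 2051: Mon, 2052: Wed ✓, 2053: Thu, 2054: Fri, 2055: Sat, 2056: Mon, 2057: Tue, 2058: Wed ✓, 2059: Thu, 2060: Sat, 2061: Sun, 2062: Mon, 2063: Tue, 2064: Thu, 2065: Fri, 2066: Sat, 2067: Sun, 2068: Tue
Wednesdays: 2047, 2052, 2058.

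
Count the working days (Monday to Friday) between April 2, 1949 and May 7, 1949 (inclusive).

April 2, 1949 is a Saturday.
That's 36 days from start to end, counting both.
36 = 7 × 5 + 1, so there are 5 full weeks plus 1 extra day.
Each full week contributes 5 weekdays (Mon–Fri): 5 × 5 = 25.
The 1 extra day is Sat — none qualify.
Total: 25 + 0 = 25.

25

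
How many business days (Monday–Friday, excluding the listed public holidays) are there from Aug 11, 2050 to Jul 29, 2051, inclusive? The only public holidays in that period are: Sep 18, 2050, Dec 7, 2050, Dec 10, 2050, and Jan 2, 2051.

250

Aug 11, 2050 is a Thursday.
The range spans 353 days (inclusive of both endpoints).
353 = 7 × 50 + 3, so there are 50 full weeks plus 3 extra days.
Each full week contributes 5 weekdays (Mon–Fri): 50 × 5 = 250.
The 3 extra days are Thursday, Friday, Saturday — 2 of them qualify.
Total: 250 + 2 = 252.
Holidays: Sep 18, 2050 (Sun); Dec 7, 2050 (Wed); Dec 10, 2050 (Sat); Jan 2, 2051 (Mon).
2 of the 4 holidays fall on weekdays; the rest are weekends and were already excluded.
Business days: 252 − 2 = 250.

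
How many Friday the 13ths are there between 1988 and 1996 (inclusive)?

15

Friday-the-13ths by year:
1988: May
1989: Jan, Oct
1990: Apr, Jul
1991: Sep, Dec
1992: Mar, Nov
1993: Aug
1994: May
1995: Jan, Oct
1996: Sep, Dec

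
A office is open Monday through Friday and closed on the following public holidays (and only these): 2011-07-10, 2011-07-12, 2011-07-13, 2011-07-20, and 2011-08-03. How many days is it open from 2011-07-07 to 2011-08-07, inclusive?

18 working days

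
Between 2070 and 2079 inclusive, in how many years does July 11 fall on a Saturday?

Day of week of July 11 in each year:
2070: Fri, 2071: Sat ✓, 2072: Mon, 2073: Tue, 2074: Wed, 2075: Thu, 2076: Sat ✓, 2077: Sun, 2078: Mon, 2079: Tue
Saturdays: 2071, 2076.

2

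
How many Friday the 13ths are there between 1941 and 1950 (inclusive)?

16

Friday-the-13ths by year:
1941: Jun
1942: Feb, Mar, Nov
1943: Aug
1944: Oct
1945: Apr, Jul
1946: Sep, Dec
1947: Jun
1948: Feb, Aug
1949: May
1950: Jan, Oct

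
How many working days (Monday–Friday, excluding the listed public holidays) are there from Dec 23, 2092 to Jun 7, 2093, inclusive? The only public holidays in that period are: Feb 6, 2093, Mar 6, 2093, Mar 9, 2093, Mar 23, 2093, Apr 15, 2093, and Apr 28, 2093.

113 working days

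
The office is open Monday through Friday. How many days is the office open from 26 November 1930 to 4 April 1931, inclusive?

26 November 1930 is a Wednesday.
That's 130 days from start to end, counting both.
130 = 7 × 18 + 4, so there are 18 full weeks plus 4 extra days.
Each full week contributes 5 weekdays (Mon–Fri): 18 × 5 = 90.
The 4 extra days are Wed, Thu, Fri, Sat — 3 of them qualify.
Total: 90 + 3 = 93.

93 weekdays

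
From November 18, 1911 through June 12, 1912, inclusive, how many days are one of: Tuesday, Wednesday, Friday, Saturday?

November 18, 1911 is a Saturday.
The range spans 208 days (inclusive of both endpoints).
208 = 7 × 29 + 5, so there are 29 full weeks plus 5 extra days.
Each full week contributes 4 days from the set (Tue, Wed, Fri, Sat): 29 × 4 = 116.
The 5 extra days are Saturday, Sunday, Monday, Tuesday, Wednesday — 3 of them qualify.
Total: 116 + 3 = 119.

119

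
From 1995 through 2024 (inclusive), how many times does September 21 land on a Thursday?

5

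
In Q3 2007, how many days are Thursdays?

Jul 1, 2007 is a Sunday.
That's 92 days from start to end, counting both.
92 = 7 × 13 + 1, so there are 13 full weeks plus 1 extra day.
Each full week contributes one Thursday: 13 so far.
The 1 extra day is Sunday — none qualify.
Total: 13 + 0 = 13.

13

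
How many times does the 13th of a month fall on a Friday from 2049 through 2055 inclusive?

11

Friday-the-13ths by year:
2049: Aug
2050: May
2051: Jan, Oct
2052: Sep, Dec
2053: Jun
2054: Feb, Mar, Nov
2055: Aug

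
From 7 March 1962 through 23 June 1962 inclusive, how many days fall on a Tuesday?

15

7 March 1962 is a Wednesday.
The range spans 109 days (inclusive of both endpoints).
109 = 7 × 15 + 4, so there are 15 full weeks plus 4 extra days.
Each full week contributes one Tuesday: 15 so far.
The 4 extra days are Wednesday, Thursday, Friday, Saturday — none qualify.
Total: 15 + 0 = 15.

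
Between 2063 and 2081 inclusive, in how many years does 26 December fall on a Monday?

Day of week of December 26 in each year:
2063: Wed, 2064: Fri, 2065: Sat, 2066: Sun, 2067: Mon ✓, 2068: Wed, 2069: Thu, 2070: Fri, 2071: Sat, 2072: Mon ✓, 2073: Tue, 2074: Wed, 2075: Thu, 2076: Sat, 2077: Sun, 2078: Mon ✓, 2079: Tue, 2080: Thu, 2081: Fri
Mondays: 2067, 2072, 2078.

3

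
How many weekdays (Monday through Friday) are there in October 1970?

22 weekdays

Oct 1, 1970 is a Thursday.
The range spans 31 days (inclusive of both endpoints).
31 = 7 × 4 + 3, so there are 4 full weeks plus 3 extra days.
Each full week contributes 5 weekdays (Mon–Fri): 4 × 5 = 20.
The 3 extra days are Thu, Fri, Sat — 2 of them qualify.
Total: 20 + 2 = 22.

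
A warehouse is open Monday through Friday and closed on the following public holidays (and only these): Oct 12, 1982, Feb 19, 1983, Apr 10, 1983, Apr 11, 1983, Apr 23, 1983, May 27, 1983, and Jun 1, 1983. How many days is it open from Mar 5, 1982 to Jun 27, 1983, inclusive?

338

Mar 5, 1982 is a Friday.
From Mar 5, 1982 to Jun 27, 1983 is 480 days inclusive.
480 = 7 × 68 + 4, so there are 68 full weeks plus 4 extra days.
Each full week contributes 5 weekdays (Mon–Fri): 68 × 5 = 340.
The 4 extra days are Friday, Saturday, Sunday, Monday — 2 of them qualify.
Total: 340 + 2 = 342.
Holidays: Oct 12, 1982 (Tue); Feb 19, 1983 (Sat); Apr 10, 1983 (Sun); Apr 11, 1983 (Mon); Apr 23, 1983 (Sat); May 27, 1983 (Fri); Jun 1, 1983 (Wed).
4 of the 7 holidays fall on weekdays; the rest are weekends and were already excluded.
Business days: 342 − 4 = 338.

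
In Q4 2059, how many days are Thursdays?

13

October 1, 2059 is a Wednesday.
That's 92 days from start to end, counting both.
92 = 7 × 13 + 1, so there are 13 full weeks plus 1 extra day.
Each full week contributes one Thursday: 13 so far.
The 1 extra day is Wed — none qualify.
Total: 13 + 0 = 13.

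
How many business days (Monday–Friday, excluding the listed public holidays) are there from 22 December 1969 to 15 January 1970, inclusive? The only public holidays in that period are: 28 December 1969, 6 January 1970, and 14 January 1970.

17 business days

22 December 1969 is a Monday.
The range spans 25 days (inclusive of both endpoints).
25 = 7 × 3 + 4, so there are 3 full weeks plus 4 extra days.
Each full week contributes 5 weekdays (Mon–Fri): 3 × 5 = 15.
The 4 extra days are Monday, Tuesday, Wednesday, Thursday — 4 of them qualify.
Total: 15 + 4 = 19.
Holidays: 28 December 1969 (Sun); 6 January 1970 (Tue); 14 January 1970 (Wed).
2 of the 3 holidays fall on weekdays; the rest are weekends and were already excluded.
Business days: 19 − 2 = 17.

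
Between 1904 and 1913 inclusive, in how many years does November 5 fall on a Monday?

1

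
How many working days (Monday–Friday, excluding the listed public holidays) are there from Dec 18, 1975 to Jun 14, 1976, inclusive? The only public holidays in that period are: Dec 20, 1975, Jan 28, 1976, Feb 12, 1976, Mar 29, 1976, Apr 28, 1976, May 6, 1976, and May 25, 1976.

122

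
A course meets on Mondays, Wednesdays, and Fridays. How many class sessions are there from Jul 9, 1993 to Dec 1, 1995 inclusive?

376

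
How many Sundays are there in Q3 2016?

2016-07-01 is a Friday.
From 2016-07-01 to 2016-09-30 is 92 days inclusive.
92 = 7 × 13 + 1, so there are 13 full weeks plus 1 extra day.
Each full week contributes one Sunday: 13 so far.
The 1 extra day is Friday — none qualify.
Total: 13 + 0 = 13.

13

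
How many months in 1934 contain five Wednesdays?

A month has five Wednesdays exactly when Wednesday falls within its first (length − 28) days.
Jan: 31 days, starts Mon → 5 of Mon, Tue, Wed ✓
Feb: 28 days, starts Thu → 5 of (none)
Mar: 31 days, starts Thu → 5 of Thu, Fri, Sat
Apr: 30 days, starts Sun → 5 of Sun, Mon
May: 31 days, starts Tue → 5 of Tue, Wed, Thu ✓
Jun: 30 days, starts Fri → 5 of Fri, Sat
Jul: 31 days, starts Sun → 5 of Sun, Mon, Tue
Aug: 31 days, starts Wed → 5 of Wed, Thu, Fri ✓
Sep: 30 days, starts Sat → 5 of Sat, Sun
Oct: 31 days, starts Mon → 5 of Mon, Tue, Wed ✓
Nov: 30 days, starts Thu → 5 of Thu, Fri
Dec: 31 days, starts Sat → 5 of Sat, Sun, Mon
Months with five Wednesdays: Jan, May, Aug, Oct.

4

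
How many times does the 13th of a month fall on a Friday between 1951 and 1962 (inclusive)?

22

Friday-the-13ths by year:
1951: Apr, Jul
1952: Jun
1953: Feb, Mar, Nov
1954: Aug
1955: May
1956: Jan, Apr, Jul
1957: Sep, Dec
1958: Jun
1959: Feb, Mar, Nov
1960: May
1961: Jan, Oct
1962: Apr, Jul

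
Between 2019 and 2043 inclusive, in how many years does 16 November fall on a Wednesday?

3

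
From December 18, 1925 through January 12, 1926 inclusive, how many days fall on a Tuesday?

December 18, 1925 is a Friday.
That's 26 days from start to end, counting both.
26 = 7 × 3 + 5, so there are 3 full weeks plus 5 extra days.
Each full week contributes one Tuesday: 3 so far.
The 5 extra days are Friday, Saturday, Sunday, Monday, Tuesday — 1 of them qualifies.
Total: 3 + 1 = 4.

4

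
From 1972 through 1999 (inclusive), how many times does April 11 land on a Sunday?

4

Day of week of April 11 in each year:
1972: Tue, 1973: Wed, 1974: Thu, 1975: Fri, 1976: Sun ✓, 1977: Mon, 1978: Tue, 1979: Wed, 1980: Fri, 1981: Sat, 1982: Sun ✓, 1983: Mon, 1984: Wed, 1985: Thu, 1986: Fri, 1987: Sat, 1988: Mon, 1989: Tue, 1990: Wed, 1991: Thu, 1992: Sat, 1993: Sun ✓, 1994: Mon, 1995: Tue, 1996: Thu, 1997: Fri, 1998: Sat, 1999: Sun ✓
Sundays: 1976, 1982, 1993, 1999.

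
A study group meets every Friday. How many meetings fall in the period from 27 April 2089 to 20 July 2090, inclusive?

64

27 April 2089 is a Wednesday.
The range spans 450 days (inclusive of both endpoints).
450 = 7 × 64 + 2, so there are 64 full weeks plus 2 extra days.
Each full week contributes one Friday: 64 so far.
The 2 extra days are Wed, Thu — none qualify.
Total: 64 + 0 = 64.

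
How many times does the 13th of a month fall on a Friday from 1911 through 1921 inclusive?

18

Friday-the-13ths by year:
1911: Jan, Oct
1912: Sep, Dec
1913: Jun
1914: Feb, Mar, Nov
1915: Aug
1916: Oct
1917: Apr, Jul
1918: Sep, Dec
1919: Jun
1920: Feb, Aug
1921: May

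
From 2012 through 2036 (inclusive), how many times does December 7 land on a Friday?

4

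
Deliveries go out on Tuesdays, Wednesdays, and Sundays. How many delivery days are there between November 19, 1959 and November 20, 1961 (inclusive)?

November 19, 1959 is a Thursday.
From November 19, 1959 to November 20, 1961 is 733 days inclusive.
733 = 7 × 104 + 5, so there are 104 full weeks plus 5 extra days.
Each full week contributes 3 days from the set (Tue, Wed, Sun): 104 × 3 = 312.
The 5 extra days are Thu, Fri, Sat, Sun, Mon — 1 of them qualifies.
Total: 312 + 1 = 313.

313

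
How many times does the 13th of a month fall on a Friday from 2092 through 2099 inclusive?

15

Friday-the-13ths by year:
2092: Jun
2093: Feb, Mar, Nov
2094: Aug
2095: May
2096: Jan, Apr, Jul
2097: Sep, Dec
2098: Jun
2099: Feb, Mar, Nov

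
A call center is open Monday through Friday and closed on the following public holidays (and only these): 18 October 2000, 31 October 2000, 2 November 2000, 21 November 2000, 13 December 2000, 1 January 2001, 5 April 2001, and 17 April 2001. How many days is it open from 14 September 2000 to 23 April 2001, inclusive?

14 September 2000 is a Thursday.
That's 222 days from start to end, counting both.
222 = 7 × 31 + 5, so there are 31 full weeks plus 5 extra days.
Each full week contributes 5 weekdays (Mon–Fri): 31 × 5 = 155.
The 5 extra days are Thursday, Friday, Saturday, Sunday, Monday — 3 of them qualify.
Total: 155 + 3 = 158.
Holidays: 18 October 2000 (Wed); 31 October 2000 (Tue); 2 November 2000 (Thu); 21 November 2000 (Tue); 13 December 2000 (Wed); 1 January 2001 (Mon); 5 April 2001 (Thu); 17 April 2001 (Tue).
All 8 holidays fall on weekdays, so subtract 8.
Business days: 158 − 8 = 150.

150 working days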